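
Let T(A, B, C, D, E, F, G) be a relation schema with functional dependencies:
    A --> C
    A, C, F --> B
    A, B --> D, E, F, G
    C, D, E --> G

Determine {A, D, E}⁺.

Start with {A, D, E}.
A --> C applies; add {C} → now {A, C, D, E}.
C, D, E --> G applies; add {G} → now {A, C, D, E, G}.
No further FD applies.

{A, C, D, E, G}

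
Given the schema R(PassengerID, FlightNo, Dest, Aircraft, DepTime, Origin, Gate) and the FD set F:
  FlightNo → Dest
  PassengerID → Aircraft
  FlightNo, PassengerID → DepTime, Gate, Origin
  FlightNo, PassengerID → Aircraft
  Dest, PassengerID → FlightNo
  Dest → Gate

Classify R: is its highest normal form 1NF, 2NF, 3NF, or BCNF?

1NF

Candidate keys: {Dest, PassengerID}, {FlightNo, PassengerID}. Prime attributes: {Dest, FlightNo, PassengerID}.
FlightNo → Dest breaks BCNF: {FlightNo}⁺ = {Dest, FlightNo, Gate}, so {FlightNo} is not a superkey.
PassengerID → Aircraft determines the non-prime attribute {Aircraft} from a non-superkey — 3NF is violated.
Since {Dest} ⊂ {Dest, PassengerID} and {Dest}⁺ ⊇ {Gate} with {Gate} non-prime, there is a partial dependency; 2NF fails.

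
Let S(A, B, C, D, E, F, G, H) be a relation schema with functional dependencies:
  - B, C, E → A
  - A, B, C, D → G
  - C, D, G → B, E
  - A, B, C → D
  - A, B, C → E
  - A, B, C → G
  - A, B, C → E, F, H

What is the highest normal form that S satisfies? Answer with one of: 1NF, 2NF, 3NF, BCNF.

Candidate keys: {A, B, C}, {B, C, E}, {C, D, G}. Prime attributes: {A, B, C, D, E, G}.
The left-hand side of every FD is a superkey, so BCNF is satisfied.

BCNF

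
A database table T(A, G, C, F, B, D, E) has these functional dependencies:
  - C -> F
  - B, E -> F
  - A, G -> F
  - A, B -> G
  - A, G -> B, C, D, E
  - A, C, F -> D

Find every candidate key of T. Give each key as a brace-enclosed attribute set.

{A, B}, {A, G}

{A} never appears on the right of any FD, so every key must include it.
Closure of {A, B} is {A, B, C, D, E, F, G}, the whole schema; {A, B} is a candidate key.
Closure of {A, G} is {A, B, C, D, E, F, G}, the whole schema; {A, G} is a candidate key.
No proper subset of any of these is a key, and no other minimal superkey exists.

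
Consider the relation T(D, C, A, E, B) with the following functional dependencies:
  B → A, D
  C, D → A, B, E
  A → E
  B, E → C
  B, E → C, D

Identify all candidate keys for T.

{B}, {C, D}

{B}⁺ = {A, B, C, D, E}, which is every attribute, so {B} is a candidate key.
{C, D}⁺ = {A, B, C, D, E}, which is every attribute, so {C, D} is a candidate key.
These are minimal and exhaustive — every other superkey contains one of them.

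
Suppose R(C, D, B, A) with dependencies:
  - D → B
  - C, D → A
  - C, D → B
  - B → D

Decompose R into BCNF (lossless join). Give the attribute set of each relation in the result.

Candidate keys of the original relation: {B, C}, {C, D}.
{A, B, C, D}: {D} determines {B, D} here but is not a superkey — split on D → B, giving {B, D} and {A, C, D}.
{B, D} has no BCNF violation.
{A, C, D} has no BCNF violation.

{A, C, D}; {B, D}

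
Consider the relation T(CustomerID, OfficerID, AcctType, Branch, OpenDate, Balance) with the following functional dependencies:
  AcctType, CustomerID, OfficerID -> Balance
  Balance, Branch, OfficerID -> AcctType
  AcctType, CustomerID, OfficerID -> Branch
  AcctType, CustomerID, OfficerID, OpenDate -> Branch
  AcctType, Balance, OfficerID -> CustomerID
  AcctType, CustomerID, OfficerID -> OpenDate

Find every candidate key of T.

{AcctType, Balance, OfficerID}, {AcctType, CustomerID, OfficerID}, {Balance, Branch, OfficerID}

No FD produces {OfficerID}, so it must be in every candidate key.
{AcctType, Balance, OfficerID}⁺ = {AcctType, Balance, Branch, CustomerID, OfficerID, OpenDate}, which is every attribute, so {AcctType, Balance, OfficerID} is a candidate key.
{AcctType, CustomerID, OfficerID}⁺ = {AcctType, Balance, Branch, CustomerID, OfficerID, OpenDate}, which is every attribute, so {AcctType, CustomerID, OfficerID} is a candidate key.
{Balance, Branch, OfficerID}⁺ = {AcctType, Balance, Branch, CustomerID, OfficerID, OpenDate}, which is every attribute, so {Balance, Branch, OfficerID} is a candidate key.
No proper subset of any of these is a key, and no other minimal superkey exists.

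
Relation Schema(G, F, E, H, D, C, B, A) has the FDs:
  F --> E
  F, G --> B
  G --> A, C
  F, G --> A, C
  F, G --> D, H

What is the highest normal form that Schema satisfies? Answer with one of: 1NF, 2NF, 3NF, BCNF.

1NF

Candidate key: {F, G}. Prime attributes: {F, G}.
F --> E: {F}⁺ = {E, F}, which is not all of the attributes, so the left side is not a superkey — BCNF is violated.
F --> E has non-prime {E} on the right and a non-superkey on the left, so 3NF fails.
{F} is a proper subset of the key {F, G}, and {F}⁺ contains the non-prime attribute {E} — a partial dependency, so 2NF is violated.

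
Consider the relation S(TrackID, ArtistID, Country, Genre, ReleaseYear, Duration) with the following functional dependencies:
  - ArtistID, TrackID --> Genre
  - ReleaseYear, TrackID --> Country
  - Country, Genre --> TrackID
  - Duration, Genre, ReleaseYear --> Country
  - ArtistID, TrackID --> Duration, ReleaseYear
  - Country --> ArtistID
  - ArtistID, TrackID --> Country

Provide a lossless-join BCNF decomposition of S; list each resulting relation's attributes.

Candidate keys of the original relation: {ArtistID, TrackID}, {Country, Genre}, {Country, TrackID}, {Duration, Genre, ReleaseYear}, {ReleaseYear, TrackID}.
Within {ArtistID, Country, Duration, Genre, ReleaseYear, TrackID}: {Country}⁺ ∩ {ArtistID, Country, Duration, Genre, ReleaseYear, TrackID} = {ArtistID, Country}, not the whole set, so Country --> ArtistID violates BCNF; decompose into {ArtistID, Country} and {Country, Duration, Genre, ReleaseYear, TrackID}.
{ArtistID, Country} is in BCNF.
{Country, Duration, Genre, ReleaseYear, TrackID} is in BCNF.

{ArtistID, Country}; {Country, Duration, Genre, ReleaseYear, TrackID}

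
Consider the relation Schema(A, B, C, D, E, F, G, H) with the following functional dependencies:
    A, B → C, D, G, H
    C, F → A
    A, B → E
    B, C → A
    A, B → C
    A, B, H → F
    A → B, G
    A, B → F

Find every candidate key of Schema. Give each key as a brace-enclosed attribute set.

{A}, {B, C}, {C, F}

{A}⁺ = {A, B, C, D, E, F, G, H} — all of the relation — so {A} is a candidate key.
{B, C}⁺ = {A, B, C, D, E, F, G, H} — all of the relation — so {B, C} is a candidate key.
{C, F}⁺ = {A, B, C, D, E, F, G, H} — all of the relation — so {C, F} is a candidate key.
No proper subset of any of these is a key, and no other minimal superkey exists.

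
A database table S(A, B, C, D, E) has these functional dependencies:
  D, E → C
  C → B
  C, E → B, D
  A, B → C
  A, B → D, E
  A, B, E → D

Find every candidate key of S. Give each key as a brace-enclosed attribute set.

{A} never appears on the right of any FD, so every key must include it.
{A, B}⁺ = {A, B, C, D, E} — all of the relation — so {A, B} is a candidate key.
{A, C}⁺ = {A, B, C, D, E} — all of the relation — so {A, C} is a candidate key.
{A, D, E}⁺ = {A, B, C, D, E} — all of the relation — so {A, D, E} is a candidate key.
These are minimal and exhaustive — every other superkey contains one of them.

{A, B}, {A, C}, {A, D, E}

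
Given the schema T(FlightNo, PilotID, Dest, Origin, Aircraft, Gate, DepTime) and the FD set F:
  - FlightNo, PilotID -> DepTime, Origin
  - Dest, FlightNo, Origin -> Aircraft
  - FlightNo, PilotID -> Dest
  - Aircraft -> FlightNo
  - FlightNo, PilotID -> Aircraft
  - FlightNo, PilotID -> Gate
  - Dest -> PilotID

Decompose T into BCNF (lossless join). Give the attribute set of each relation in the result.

Candidate keys of the original relation: {Aircraft, Dest}, {Aircraft, PilotID}, {Dest, FlightNo}, {FlightNo, PilotID}.
Within {Aircraft, DepTime, Dest, FlightNo, Gate, Origin, PilotID}: {Aircraft}⁺ ∩ {Aircraft, DepTime, Dest, FlightNo, Gate, Origin, PilotID} = {Aircraft, FlightNo}, not the whole set, so Aircraft -> FlightNo violates BCNF; decompose into {Aircraft, FlightNo} and {Aircraft, DepTime, Dest, Gate, Origin, PilotID}.
{Aircraft, FlightNo} has no BCNF violation.
Within {Aircraft, DepTime, Dest, Gate, Origin, PilotID}: {Dest}⁺ ∩ {Aircraft, DepTime, Dest, Gate, Origin, PilotID} = {Dest, PilotID}, not the whole set, so Dest -> PilotID violates BCNF; decompose into {Dest, PilotID} and {Aircraft, DepTime, Dest, Gate, Origin}.
{Dest, PilotID} has no BCNF violation.
{Aircraft, DepTime, Dest, Gate, Origin} has no BCNF violation.

{Aircraft, DepTime, Dest, Gate, Origin}; {Aircraft, FlightNo}; {Dest, PilotID}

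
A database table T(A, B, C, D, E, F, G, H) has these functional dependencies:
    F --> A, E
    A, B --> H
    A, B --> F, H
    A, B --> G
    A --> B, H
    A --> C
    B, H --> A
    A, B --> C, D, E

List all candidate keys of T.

{A}, {B, H}, {F}

{A} is a candidate key since {A}⁺ = {A, B, C, D, E, F, G, H} covers every attribute.
{F} is a candidate key since {F}⁺ = {A, B, C, D, E, F, G, H} covers every attribute.
{B, H} is a candidate key since {B, H}⁺ = {A, B, C, D, E, F, G, H} covers every attribute.
These are minimal and exhaustive — every other superkey contains one of them.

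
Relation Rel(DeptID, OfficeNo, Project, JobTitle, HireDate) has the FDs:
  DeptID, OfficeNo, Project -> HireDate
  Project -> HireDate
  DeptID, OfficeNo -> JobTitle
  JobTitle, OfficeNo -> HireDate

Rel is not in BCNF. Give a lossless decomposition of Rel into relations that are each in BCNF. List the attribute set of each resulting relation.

{DeptID, JobTitle, OfficeNo}; {DeptID, OfficeNo, Project}; {HireDate, Project}

Candidate key of the original relation: {DeptID, OfficeNo, Project}.
In {DeptID, HireDate, JobTitle, OfficeNo, Project}, {Project} is not a superkey ({Project}⁺ restricted to this set is {HireDate, Project}), so split on Project -> HireDate into {HireDate, Project} and {DeptID, JobTitle, OfficeNo, Project}.
{HireDate, Project}: every determinant is a superkey — BCNF.
In {DeptID, JobTitle, OfficeNo, Project}, {DeptID, OfficeNo} is not a superkey ({DeptID, OfficeNo}⁺ restricted to this set is {DeptID, JobTitle, OfficeNo}), so split on DeptID, OfficeNo -> JobTitle into {DeptID, JobTitle, OfficeNo} and {DeptID, OfficeNo, Project}.
{DeptID, JobTitle, OfficeNo}: every determinant is a superkey — BCNF.
{DeptID, OfficeNo, Project}: every determinant is a superkey — BCNF.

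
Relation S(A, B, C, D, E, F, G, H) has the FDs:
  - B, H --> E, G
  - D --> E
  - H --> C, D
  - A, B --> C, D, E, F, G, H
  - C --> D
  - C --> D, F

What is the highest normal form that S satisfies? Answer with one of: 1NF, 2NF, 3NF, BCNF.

2NF

Candidate key: {A, B}. Prime attributes: {A, B}.
B, H --> E, G breaks BCNF: {B, H}⁺ = {B, C, D, E, F, G, H}, so {B, H} is not a superkey.
Because {E, G} are non-prime and the left side of B, H --> E, G is not a superkey, the relation is not in 3NF.
No proper subset of a key has a non-prime attribute in its closure, so there is no partial dependency; 2NF holds.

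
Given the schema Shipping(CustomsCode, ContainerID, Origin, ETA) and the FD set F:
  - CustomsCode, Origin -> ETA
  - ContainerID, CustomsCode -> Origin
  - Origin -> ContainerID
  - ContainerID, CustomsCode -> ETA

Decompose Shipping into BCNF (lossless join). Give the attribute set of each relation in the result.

Candidate keys of the original relation: {ContainerID, CustomsCode}, {CustomsCode, Origin}.
In {ContainerID, CustomsCode, ETA, Origin}, {Origin} is not a superkey ({Origin}⁺ restricted to this set is {ContainerID, Origin}), so split on Origin -> ContainerID into {ContainerID, Origin} and {CustomsCode, ETA, Origin}.
{ContainerID, Origin}: every determinant is a superkey — BCNF.
{CustomsCode, ETA, Origin}: every determinant is a superkey — BCNF.

{ContainerID, Origin}; {CustomsCode, ETA, Origin}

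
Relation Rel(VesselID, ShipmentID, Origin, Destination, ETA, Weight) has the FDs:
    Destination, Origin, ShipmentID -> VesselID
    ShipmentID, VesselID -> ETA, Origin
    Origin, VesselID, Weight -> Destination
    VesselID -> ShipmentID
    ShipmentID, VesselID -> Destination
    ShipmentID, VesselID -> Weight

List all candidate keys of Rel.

{Destination, Origin, ShipmentID}, {VesselID}

{VesselID}⁺ = {Destination, ETA, Origin, ShipmentID, VesselID, Weight} — all of the relation — so {VesselID} is a candidate key.
{Destination, Origin, ShipmentID}⁺ = {Destination, ETA, Origin, ShipmentID, VesselID, Weight} — all of the relation — so {Destination, Origin, ShipmentID} is a candidate key.
These are minimal and exhaustive — every other superkey contains one of them.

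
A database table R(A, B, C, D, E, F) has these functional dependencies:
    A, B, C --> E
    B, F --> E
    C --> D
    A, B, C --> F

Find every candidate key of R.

No FD produces {A, B, C}, so they must be in every candidate key.
{A, B, C} is a candidate key since {A, B, C}⁺ = {A, B, C, D, E, F} covers every attribute.
Every other attribute set either contains this one or has a smaller closure.

{A, B, C}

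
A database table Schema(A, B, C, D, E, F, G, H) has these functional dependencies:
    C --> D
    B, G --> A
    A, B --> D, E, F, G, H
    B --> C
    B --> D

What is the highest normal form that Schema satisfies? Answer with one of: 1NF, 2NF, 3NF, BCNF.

Candidate keys: {A, B}, {B, G}. Prime attributes: {A, B, G}.
C --> D breaks BCNF: {C}⁺ = {C, D}, so {C} is not a superkey.
C --> D determines the non-prime attribute {D} from a non-superkey — 3NF is violated.
The proper key subset {B} of {A, B} determines non-prime {C, D}, so the relation is not even in 2NF.

1NF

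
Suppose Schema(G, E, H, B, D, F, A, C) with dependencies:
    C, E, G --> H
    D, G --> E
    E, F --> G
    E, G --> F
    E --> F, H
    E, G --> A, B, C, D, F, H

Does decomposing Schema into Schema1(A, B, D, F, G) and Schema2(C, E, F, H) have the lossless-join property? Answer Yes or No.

Schema1 ∩ Schema2 = {F}; its closure under F is {F}.
The closure covers neither Schema1 nor Schema2 entirely; the join is not lossless.

No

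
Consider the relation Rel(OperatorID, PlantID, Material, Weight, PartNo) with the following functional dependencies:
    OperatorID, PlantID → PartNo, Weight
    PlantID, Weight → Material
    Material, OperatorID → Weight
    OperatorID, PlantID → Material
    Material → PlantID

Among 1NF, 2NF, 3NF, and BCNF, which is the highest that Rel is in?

3NF

Candidate keys: {Material, OperatorID}, {OperatorID, PlantID}. Prime attributes: {Material, OperatorID, PlantID}.
For PlantID, Weight → Material we have {PlantID, Weight}⁺ = {Material, PlantID, Weight}; {PlantID, Weight} is not a superkey, so BCNF fails.
Its right-hand attributes {Material} are all prime, as are those of every other non-superkey FD — the relation is in 3NF.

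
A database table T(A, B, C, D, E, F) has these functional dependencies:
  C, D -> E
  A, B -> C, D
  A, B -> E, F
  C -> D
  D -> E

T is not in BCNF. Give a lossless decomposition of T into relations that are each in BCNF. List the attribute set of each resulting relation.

{A, B, C, F}; {C, D}; {D, E}

Candidate key of the original relation: {A, B}.
In {A, B, C, D, E, F}, {C, D} is not a superkey ({C, D}⁺ restricted to this set is {C, D, E}), so split on C, D -> E into {C, D, E} and {A, B, C, D, F}.
In {C, D, E}, {D} is not a superkey ({D}⁺ restricted to this set is {D, E}), so split on D -> E into {D, E} and {C, D}.
{D, E}: every determinant is a superkey — BCNF.
{C, D}: every determinant is a superkey — BCNF.
In {A, B, C, D, F}, {C} is not a superkey ({C}⁺ restricted to this set is {C, D}), so split on C -> D into {C, D} and {A, B, C, F}.
{C, D}: every determinant is a superkey — BCNF.
{A, B, C, F}: every determinant is a superkey — BCNF.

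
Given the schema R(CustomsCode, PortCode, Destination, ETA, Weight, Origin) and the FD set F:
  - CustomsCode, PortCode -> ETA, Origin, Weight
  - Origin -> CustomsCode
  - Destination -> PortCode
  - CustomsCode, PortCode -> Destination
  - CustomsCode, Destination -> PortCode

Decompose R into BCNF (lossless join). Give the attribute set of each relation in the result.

Candidate keys of the original relation: {CustomsCode, Destination}, {CustomsCode, PortCode}, {Destination, Origin}, {Origin, PortCode}.
In {CustomsCode, Destination, ETA, Origin, PortCode, Weight}, {Origin} is not a superkey ({Origin}⁺ restricted to this set is {CustomsCode, Origin}), so split on Origin -> CustomsCode into {CustomsCode, Origin} and {Destination, ETA, Origin, PortCode, Weight}.
{CustomsCode, Origin} has no BCNF violation.
In {Destination, ETA, Origin, PortCode, Weight}, {Destination} is not a superkey ({Destination}⁺ restricted to this set is {Destination, PortCode}), so split on Destination -> PortCode into {Destination, PortCode} and {Destination, ETA, Origin, Weight}.
{Destination, PortCode} has no BCNF violation.
{Destination, ETA, Origin, Weight} has no BCNF violation.

{CustomsCode, Origin}; {Destination, ETA, Origin, Weight}; {Destination, PortCode}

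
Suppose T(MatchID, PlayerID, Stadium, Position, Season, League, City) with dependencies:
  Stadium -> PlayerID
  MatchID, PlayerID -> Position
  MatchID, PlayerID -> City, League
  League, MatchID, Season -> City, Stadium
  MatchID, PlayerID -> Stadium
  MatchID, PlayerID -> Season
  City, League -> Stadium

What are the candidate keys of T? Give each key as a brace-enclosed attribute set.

No FD produces {MatchID}, so it must be in every candidate key.
{MatchID, PlayerID} is a candidate key since {MatchID, PlayerID}⁺ = {City, League, MatchID, PlayerID, Position, Season, Stadium} covers every attribute.
{MatchID, Stadium} is a candidate key since {MatchID, Stadium}⁺ = {City, League, MatchID, PlayerID, Position, Season, Stadium} covers every attribute.
{City, League, MatchID} is a candidate key since {City, League, MatchID}⁺ = {City, League, MatchID, PlayerID, Position, Season, Stadium} covers every attribute.
{League, MatchID, Season} is a candidate key since {League, MatchID, Season}⁺ = {City, League, MatchID, PlayerID, Position, Season, Stadium} covers every attribute.
Any other superkey properly contains one of these, so there are no further candidate keys.

{City, League, MatchID}, {League, MatchID, Season}, {MatchID, PlayerID}, {MatchID, Stadium}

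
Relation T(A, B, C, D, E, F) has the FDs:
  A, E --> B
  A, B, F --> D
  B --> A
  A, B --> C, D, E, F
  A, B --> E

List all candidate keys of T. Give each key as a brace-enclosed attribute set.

{A, E}, {B}

{B} is a candidate key since {B}⁺ = {A, B, C, D, E, F} covers every attribute.
{A, E} is a candidate key since {A, E}⁺ = {A, B, C, D, E, F} covers every attribute.
These are minimal and exhaustive — every other superkey contains one of them.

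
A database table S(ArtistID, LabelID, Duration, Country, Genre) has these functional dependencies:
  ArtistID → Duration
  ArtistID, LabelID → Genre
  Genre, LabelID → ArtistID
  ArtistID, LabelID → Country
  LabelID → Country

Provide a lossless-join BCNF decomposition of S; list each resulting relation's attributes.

{ArtistID, Duration}; {ArtistID, Genre, LabelID}; {Country, LabelID}

Candidate keys of the original relation: {ArtistID, LabelID}, {Genre, LabelID}.
Within {ArtistID, Country, Duration, Genre, LabelID}: {ArtistID}⁺ ∩ {ArtistID, Country, Duration, Genre, LabelID} = {ArtistID, Duration}, not the whole set, so ArtistID → Duration violates BCNF; decompose into {ArtistID, Duration} and {ArtistID, Country, Genre, LabelID}.
{ArtistID, Duration} has no BCNF violation.
Within {ArtistID, Country, Genre, LabelID}: {LabelID}⁺ ∩ {ArtistID, Country, Genre, LabelID} = {Country, LabelID}, not the whole set, so LabelID → Country violates BCNF; decompose into {Country, LabelID} and {ArtistID, Genre, LabelID}.
{Country, LabelID} has no BCNF violation.
{ArtistID, Genre, LabelID} has no BCNF violation.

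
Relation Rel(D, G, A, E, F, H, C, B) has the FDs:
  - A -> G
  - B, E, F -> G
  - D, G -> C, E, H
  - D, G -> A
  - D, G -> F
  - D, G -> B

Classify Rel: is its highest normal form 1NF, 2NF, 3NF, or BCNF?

Candidate keys: {A, D}, {B, D, E, F}, {D, G}. Prime attributes: {A, B, D, E, F, G}.
A -> G breaks BCNF: {A}⁺ = {A, G}, so {A} is not a superkey.
But every attribute on its right side ({G}) is prime, and the same holds for every other non-superkey FD, so 3NF still holds.

3NF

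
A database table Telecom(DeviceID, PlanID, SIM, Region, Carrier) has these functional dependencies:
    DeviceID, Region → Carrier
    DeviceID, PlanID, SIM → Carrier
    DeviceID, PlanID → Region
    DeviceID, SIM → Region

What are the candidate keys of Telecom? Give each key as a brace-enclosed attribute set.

{DeviceID, PlanID, SIM}

No FD produces {DeviceID, PlanID, SIM}, so they must be in every candidate key.
{DeviceID, PlanID, SIM}⁺ = {Carrier, DeviceID, PlanID, Region, SIM}, which is every attribute, so {DeviceID, PlanID, SIM} is a candidate key.
No other minimal set has full closure, so this is the only candidate key.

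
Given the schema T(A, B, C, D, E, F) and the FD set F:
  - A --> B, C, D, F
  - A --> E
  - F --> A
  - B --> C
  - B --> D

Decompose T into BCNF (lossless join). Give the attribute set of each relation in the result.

Candidate keys of the original relation: {A}, {F}.
In {A, B, C, D, E, F}, {B} is not a superkey ({B}⁺ restricted to this set is {B, C, D}), so split on B --> C, D into {B, C, D} and {A, B, E, F}.
{B, C, D} has no BCNF violation.
{A, B, E, F} has no BCNF violation.

{A, B, E, F}; {B, C, D}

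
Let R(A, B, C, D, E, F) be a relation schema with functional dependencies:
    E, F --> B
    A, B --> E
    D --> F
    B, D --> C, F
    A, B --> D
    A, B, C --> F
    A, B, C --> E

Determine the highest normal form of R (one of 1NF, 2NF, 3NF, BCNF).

1NF

Candidate keys: {A, B}, {A, D, E}, {A, E, F}. Prime attributes: {A, B, D, E, F}.
E, F --> B breaks BCNF: {E, F}⁺ = {B, E, F}, so {E, F} is not a superkey.
B, D --> C, F determines the non-prime attribute {C} from a non-superkey — 3NF is violated.
The proper key subset {D, E} of {A, D, E} determines non-prime {C}, so the relation is not even in 2NF.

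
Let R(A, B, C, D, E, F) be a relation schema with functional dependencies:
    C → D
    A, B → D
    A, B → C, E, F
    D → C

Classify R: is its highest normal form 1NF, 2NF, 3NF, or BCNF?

Candidate key: {A, B}. Prime attributes: {A, B}.
C → D breaks BCNF: {C}⁺ = {C, D}, so {C} is not a superkey.
C → D has non-prime {D} on the right and a non-superkey on the left, so 3NF fails.
No proper subset of a key has a non-prime attribute in its closure, so there is no partial dependency; 2NF holds.

2NF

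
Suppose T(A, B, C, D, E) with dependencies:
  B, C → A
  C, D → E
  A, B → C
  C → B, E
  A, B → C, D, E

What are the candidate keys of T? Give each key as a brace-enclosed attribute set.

{C}⁺ = {A, B, C, D, E}, which is every attribute, so {C} is a candidate key.
{A, B}⁺ = {A, B, C, D, E}, which is every attribute, so {A, B} is a candidate key.
These are minimal and exhaustive — every other superkey contains one of them.

{A, B}, {C}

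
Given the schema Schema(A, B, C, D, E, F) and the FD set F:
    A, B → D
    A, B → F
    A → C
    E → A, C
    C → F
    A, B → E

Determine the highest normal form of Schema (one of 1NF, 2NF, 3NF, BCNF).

1NF

Candidate keys: {A, B}, {B, E}. Prime attributes: {A, B, E}.
A → C: {A}⁺ = {A, C, F}, which is not all of the attributes, so the left side is not a superkey — BCNF is violated.
A → C has non-prime {C} on the right and a non-superkey on the left, so 3NF fails.
Since {A} ⊂ {A, B} and {A}⁺ ⊇ {C, F} with {C, F} non-prime, there is a partial dependency; 2NF fails.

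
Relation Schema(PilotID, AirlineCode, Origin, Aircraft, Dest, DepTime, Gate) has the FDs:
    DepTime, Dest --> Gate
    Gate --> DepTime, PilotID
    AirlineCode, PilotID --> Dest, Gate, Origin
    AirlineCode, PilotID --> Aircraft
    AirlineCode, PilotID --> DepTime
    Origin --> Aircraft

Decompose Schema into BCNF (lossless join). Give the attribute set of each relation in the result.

{Aircraft, Origin}; {AirlineCode, DepTime, Dest, Origin}; {DepTime, Gate, PilotID}; {Dest, Gate}

Candidate keys of the original relation: {AirlineCode, DepTime, Dest}, {AirlineCode, Gate}, {AirlineCode, PilotID}.
Within {Aircraft, AirlineCode, DepTime, Dest, Gate, Origin, PilotID}: {DepTime, Dest}⁺ ∩ {Aircraft, AirlineCode, DepTime, Dest, Gate, Origin, PilotID} = {DepTime, Dest, Gate, PilotID}, not the whole set, so DepTime, Dest --> Gate, PilotID violates BCNF; decompose into {DepTime, Dest, Gate, PilotID} and {Aircraft, AirlineCode, DepTime, Dest, Origin}.
Within {DepTime, Dest, Gate, PilotID}: {Gate}⁺ ∩ {DepTime, Dest, Gate, PilotID} = {DepTime, Gate, PilotID}, not the whole set, so Gate --> DepTime, PilotID violates BCNF; decompose into {DepTime, Gate, PilotID} and {Dest, Gate}.
{DepTime, Gate, PilotID} has no BCNF violation.
{Dest, Gate} has no BCNF violation.
Within {Aircraft, AirlineCode, DepTime, Dest, Origin}: {Origin}⁺ ∩ {Aircraft, AirlineCode, DepTime, Dest, Origin} = {Aircraft, Origin}, not the whole set, so Origin --> Aircraft violates BCNF; decompose into {Aircraft, Origin} and {AirlineCode, DepTime, Dest, Origin}.
{Aircraft, Origin} has no BCNF violation.
{AirlineCode, DepTime, Dest, Origin} has no BCNF violation.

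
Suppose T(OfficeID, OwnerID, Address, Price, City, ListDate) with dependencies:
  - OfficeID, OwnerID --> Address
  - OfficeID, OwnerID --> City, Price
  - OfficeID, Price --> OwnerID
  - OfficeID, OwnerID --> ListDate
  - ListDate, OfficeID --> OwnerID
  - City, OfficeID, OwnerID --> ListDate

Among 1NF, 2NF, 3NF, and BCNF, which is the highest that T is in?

Candidate keys: {ListDate, OfficeID}, {OfficeID, OwnerID}, {OfficeID, Price}. Prime attributes: {ListDate, OfficeID, OwnerID, Price}.
The left-hand side of every FD is a superkey, so BCNF is satisfied.

BCNF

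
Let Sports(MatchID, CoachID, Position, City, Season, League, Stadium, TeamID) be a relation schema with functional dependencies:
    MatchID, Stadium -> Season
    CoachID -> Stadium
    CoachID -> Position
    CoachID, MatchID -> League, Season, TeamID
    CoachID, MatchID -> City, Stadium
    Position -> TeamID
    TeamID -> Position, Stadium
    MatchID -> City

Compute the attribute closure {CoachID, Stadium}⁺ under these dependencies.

{CoachID, Position, Stadium, TeamID}

Start with {CoachID, Stadium}.
CoachID -> Position applies; add {Position} → now {CoachID, Position, Stadium}.
Position -> TeamID applies; add {TeamID} → now {CoachID, Position, Stadium, TeamID}.
No further FD applies.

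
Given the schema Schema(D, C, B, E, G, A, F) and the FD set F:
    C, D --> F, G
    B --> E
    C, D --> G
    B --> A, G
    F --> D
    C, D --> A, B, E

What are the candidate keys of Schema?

Attributes never on any right-hand side: {C} — every candidate key must contain it.
{C, D} is a candidate key since {C, D}⁺ = {A, B, C, D, E, F, G} covers every attribute.
{C, F} is a candidate key since {C, F}⁺ = {A, B, C, D, E, F, G} covers every attribute.
No proper subset of any of these is a key, and no other minimal superkey exists.

{C, D}, {C, F}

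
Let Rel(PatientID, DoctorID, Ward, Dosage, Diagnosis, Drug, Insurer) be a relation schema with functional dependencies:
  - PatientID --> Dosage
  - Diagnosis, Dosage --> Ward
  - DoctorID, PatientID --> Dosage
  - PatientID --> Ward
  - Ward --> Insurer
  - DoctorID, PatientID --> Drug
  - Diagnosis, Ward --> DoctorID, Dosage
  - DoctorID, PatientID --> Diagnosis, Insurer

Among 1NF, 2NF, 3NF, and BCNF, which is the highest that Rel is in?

1NF

Candidate keys: {Diagnosis, PatientID}, {DoctorID, PatientID}. Prime attributes: {Diagnosis, DoctorID, PatientID}.
For PatientID --> Dosage we have {PatientID}⁺ = {Dosage, Insurer, PatientID, Ward}; {PatientID} is not a superkey, so BCNF fails.
PatientID --> Dosage has non-prime {Dosage} on the right and a non-superkey on the left, so 3NF fails.
The proper key subset {PatientID} of {Diagnosis, PatientID} determines non-prime {Dosage, Insurer, Ward}, so the relation is not even in 2NF.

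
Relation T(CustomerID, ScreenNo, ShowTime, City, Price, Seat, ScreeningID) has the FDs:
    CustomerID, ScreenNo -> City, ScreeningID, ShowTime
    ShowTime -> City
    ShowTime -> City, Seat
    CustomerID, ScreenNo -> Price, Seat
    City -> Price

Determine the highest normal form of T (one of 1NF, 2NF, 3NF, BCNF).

Candidate key: {CustomerID, ScreenNo}. Prime attributes: {CustomerID, ScreenNo}.
ShowTime -> City breaks BCNF: {ShowTime}⁺ = {City, Price, Seat, ShowTime}, so {ShowTime} is not a superkey.
Because {City} is non-prime and the left side of ShowTime -> City is not a superkey, the relation is not in 3NF.
No proper subset of a key has a non-prime attribute in its closure, so there is no partial dependency; 2NF holds.

2NF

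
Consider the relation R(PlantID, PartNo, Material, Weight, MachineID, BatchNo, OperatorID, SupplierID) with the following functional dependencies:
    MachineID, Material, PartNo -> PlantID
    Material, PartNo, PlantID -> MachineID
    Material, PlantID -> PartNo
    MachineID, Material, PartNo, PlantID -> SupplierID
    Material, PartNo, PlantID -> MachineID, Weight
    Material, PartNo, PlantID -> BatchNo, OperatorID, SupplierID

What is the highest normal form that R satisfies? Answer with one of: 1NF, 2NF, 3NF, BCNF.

Candidate keys: {MachineID, Material, PartNo}, {Material, PlantID}. Prime attributes: {MachineID, Material, PartNo, PlantID}.
Every FD has a superkey on the left, so the relation is in BCNF.

BCNF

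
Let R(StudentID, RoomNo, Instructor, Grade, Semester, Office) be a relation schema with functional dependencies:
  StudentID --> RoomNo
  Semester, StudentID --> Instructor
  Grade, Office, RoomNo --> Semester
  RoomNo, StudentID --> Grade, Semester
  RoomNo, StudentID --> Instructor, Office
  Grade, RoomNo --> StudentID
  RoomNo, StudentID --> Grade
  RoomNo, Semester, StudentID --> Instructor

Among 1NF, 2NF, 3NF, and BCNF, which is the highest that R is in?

BCNF

Candidate keys: {Grade, RoomNo}, {StudentID}. Prime attributes: {Grade, RoomNo, StudentID}.
Every FD has a superkey on the left, so the relation is in BCNF.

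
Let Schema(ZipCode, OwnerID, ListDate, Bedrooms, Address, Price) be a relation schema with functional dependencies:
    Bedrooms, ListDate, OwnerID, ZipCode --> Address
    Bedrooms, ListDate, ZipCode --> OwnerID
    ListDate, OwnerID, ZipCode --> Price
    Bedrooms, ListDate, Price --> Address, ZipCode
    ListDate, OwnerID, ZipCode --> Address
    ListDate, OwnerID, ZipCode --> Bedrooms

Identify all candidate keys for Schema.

{Bedrooms, ListDate, Price}, {Bedrooms, ListDate, ZipCode}, {ListDate, OwnerID, ZipCode}

No FD produces {ListDate}, so it must be in every candidate key.
{Bedrooms, ListDate, Price}⁺ = {Address, Bedrooms, ListDate, OwnerID, Price, ZipCode}, which is every attribute, so {Bedrooms, ListDate, Price} is a candidate key.
{Bedrooms, ListDate, ZipCode}⁺ = {Address, Bedrooms, ListDate, OwnerID, Price, ZipCode}, which is every attribute, so {Bedrooms, ListDate, ZipCode} is a candidate key.
{ListDate, OwnerID, ZipCode}⁺ = {Address, Bedrooms, ListDate, OwnerID, Price, ZipCode}, which is every attribute, so {ListDate, OwnerID, ZipCode} is a candidate key.
Any other superkey properly contains one of these, so there are no further candidate keys.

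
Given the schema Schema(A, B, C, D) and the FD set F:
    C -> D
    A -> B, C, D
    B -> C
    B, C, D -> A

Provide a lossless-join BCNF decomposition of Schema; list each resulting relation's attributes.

{A, B, C}; {C, D}

Candidate keys of the original relation: {A}, {B}.
In {A, B, C, D}, {C} is not a superkey ({C}⁺ restricted to this set is {C, D}), so split on C -> D into {C, D} and {A, B, C}.
{C, D} is in BCNF.
{A, B, C} is in BCNF.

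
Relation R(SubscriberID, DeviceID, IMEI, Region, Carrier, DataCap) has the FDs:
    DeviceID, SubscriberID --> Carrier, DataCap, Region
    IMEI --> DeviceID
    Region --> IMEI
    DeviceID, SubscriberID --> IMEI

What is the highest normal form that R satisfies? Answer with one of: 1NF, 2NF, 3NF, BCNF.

Candidate keys: {DeviceID, SubscriberID}, {IMEI, SubscriberID}, {Region, SubscriberID}. Prime attributes: {DeviceID, IMEI, Region, SubscriberID}.
For IMEI --> DeviceID we have {IMEI}⁺ = {DeviceID, IMEI}; {IMEI} is not a superkey, so BCNF fails.
Its right-hand attributes {DeviceID} are all prime, as are those of every other non-superkey FD — the relation is in 3NF.

3NF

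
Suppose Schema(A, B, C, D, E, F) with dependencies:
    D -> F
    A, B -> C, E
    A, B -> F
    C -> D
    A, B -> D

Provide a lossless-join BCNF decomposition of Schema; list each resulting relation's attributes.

Candidate key of the original relation: {A, B}.
{A, B, C, D, E, F}: {D} determines {D, F} here but is not a superkey — split on D -> F, giving {D, F} and {A, B, C, D, E}.
{D, F} has no BCNF violation.
{A, B, C, D, E}: {C} determines {C, D} here but is not a superkey — split on C -> D, giving {C, D} and {A, B, C, E}.
{C, D} has no BCNF violation.
{A, B, C, E} has no BCNF violation.

{A, B, C, E}; {C, D}; {D, F}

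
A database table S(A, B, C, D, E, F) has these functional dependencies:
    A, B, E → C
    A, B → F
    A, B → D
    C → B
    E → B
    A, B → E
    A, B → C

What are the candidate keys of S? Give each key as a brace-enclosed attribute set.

{A, B}, {A, C}, {A, E}

{A} never appears on the right of any FD, so every key must include it.
{A, B}⁺ = {A, B, C, D, E, F}, which is every attribute, so {A, B} is a candidate key.
{A, C}⁺ = {A, B, C, D, E, F}, which is every attribute, so {A, C} is a candidate key.
{A, E}⁺ = {A, B, C, D, E, F}, which is every attribute, so {A, E} is a candidate key.
Any other superkey properly contains one of these, so there are no further candidate keys.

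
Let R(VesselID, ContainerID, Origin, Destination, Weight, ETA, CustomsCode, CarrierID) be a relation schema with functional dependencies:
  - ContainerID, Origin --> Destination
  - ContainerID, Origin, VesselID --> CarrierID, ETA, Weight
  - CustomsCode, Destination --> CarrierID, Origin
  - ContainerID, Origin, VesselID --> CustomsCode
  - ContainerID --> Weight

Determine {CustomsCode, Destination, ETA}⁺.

{CarrierID, CustomsCode, Destination, ETA, Origin}

Start with {CustomsCode, Destination, ETA}.
CustomsCode, Destination --> CarrierID, Origin applies; add {CarrierID, Origin} → now {CarrierID, CustomsCode, Destination, ETA, Origin}.
No further FD applies.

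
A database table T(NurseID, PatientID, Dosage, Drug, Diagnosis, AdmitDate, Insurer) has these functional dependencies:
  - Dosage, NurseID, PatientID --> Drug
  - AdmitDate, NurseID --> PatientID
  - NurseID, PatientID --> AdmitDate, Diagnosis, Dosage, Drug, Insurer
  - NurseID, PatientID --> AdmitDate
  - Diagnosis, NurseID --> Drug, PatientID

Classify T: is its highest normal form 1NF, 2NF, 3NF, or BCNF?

BCNF

Candidate keys: {AdmitDate, NurseID}, {Diagnosis, NurseID}, {NurseID, PatientID}. Prime attributes: {AdmitDate, Diagnosis, NurseID, PatientID}.
The left-hand side of every FD is a superkey, so BCNF is satisfied.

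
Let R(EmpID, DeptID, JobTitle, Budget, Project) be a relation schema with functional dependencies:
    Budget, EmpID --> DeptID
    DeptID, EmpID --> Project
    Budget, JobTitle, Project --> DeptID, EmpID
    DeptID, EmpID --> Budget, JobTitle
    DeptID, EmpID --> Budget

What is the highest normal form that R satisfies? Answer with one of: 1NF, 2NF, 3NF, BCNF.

Candidate keys: {Budget, EmpID}, {Budget, JobTitle, Project}, {DeptID, EmpID}. Prime attributes: {Budget, DeptID, EmpID, JobTitle, Project}.
Every FD has a superkey on the left, so the relation is in BCNF.

BCNF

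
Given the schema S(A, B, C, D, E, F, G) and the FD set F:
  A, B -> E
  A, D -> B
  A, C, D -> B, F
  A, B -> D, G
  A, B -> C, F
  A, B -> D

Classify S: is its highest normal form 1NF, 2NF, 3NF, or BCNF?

BCNF

Candidate keys: {A, B}, {A, D}. Prime attributes: {A, B, D}.
The left-hand side of every FD is a superkey, so BCNF is satisfied.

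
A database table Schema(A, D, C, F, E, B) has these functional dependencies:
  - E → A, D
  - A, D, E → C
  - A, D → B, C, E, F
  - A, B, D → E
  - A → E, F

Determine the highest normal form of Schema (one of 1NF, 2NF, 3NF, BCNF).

Candidate keys: {A}, {E}. Prime attributes: {A, E}.
The left-hand side of every FD is a superkey, so BCNF is satisfied.

BCNF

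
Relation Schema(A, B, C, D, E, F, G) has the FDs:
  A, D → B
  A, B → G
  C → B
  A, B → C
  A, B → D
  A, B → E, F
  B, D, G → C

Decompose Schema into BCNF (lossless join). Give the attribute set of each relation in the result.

Candidate keys of the original relation: {A, B}, {A, C}, {A, D}.
In {A, B, C, D, E, F, G}, {C} is not a superkey ({C}⁺ restricted to this set is {B, C}), so split on C → B into {B, C} and {A, C, D, E, F, G}.
{B, C} has no BCNF violation.
{A, C, D, E, F, G} has no BCNF violation.

{A, C, D, E, F, G}; {B, C}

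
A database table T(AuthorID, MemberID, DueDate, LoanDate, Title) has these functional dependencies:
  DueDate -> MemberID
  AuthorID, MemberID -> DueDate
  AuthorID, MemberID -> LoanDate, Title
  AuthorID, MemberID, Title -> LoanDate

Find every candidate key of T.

{AuthorID} never appears on the right of any FD, so every key must include it.
{AuthorID, DueDate} is a candidate key since {AuthorID, DueDate}⁺ = {AuthorID, DueDate, LoanDate, MemberID, Title} covers every attribute.
{AuthorID, MemberID} is a candidate key since {AuthorID, MemberID}⁺ = {AuthorID, DueDate, LoanDate, MemberID, Title} covers every attribute.
No proper subset of any of these is a key, and no other minimal superkey exists.

{AuthorID, DueDate}, {AuthorID, MemberID}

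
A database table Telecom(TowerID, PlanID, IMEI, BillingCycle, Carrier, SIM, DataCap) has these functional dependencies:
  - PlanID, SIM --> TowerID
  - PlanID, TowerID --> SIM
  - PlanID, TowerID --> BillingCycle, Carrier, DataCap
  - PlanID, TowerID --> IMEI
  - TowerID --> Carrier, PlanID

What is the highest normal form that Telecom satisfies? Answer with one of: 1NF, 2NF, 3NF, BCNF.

BCNF

Candidate keys: {PlanID, SIM}, {TowerID}. Prime attributes: {PlanID, SIM, TowerID}.
Each dependency's left side is a superkey — BCNF holds.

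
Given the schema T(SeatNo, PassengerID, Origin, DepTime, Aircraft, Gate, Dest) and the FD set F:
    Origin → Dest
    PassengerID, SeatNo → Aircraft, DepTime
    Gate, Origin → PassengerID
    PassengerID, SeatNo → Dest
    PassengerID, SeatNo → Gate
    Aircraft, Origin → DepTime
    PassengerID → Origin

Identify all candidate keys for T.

{Gate, Origin, SeatNo}, {PassengerID, SeatNo}

Attributes never on any right-hand side: {SeatNo} — every candidate key must contain it.
{PassengerID, SeatNo}⁺ = {Aircraft, DepTime, Dest, Gate, Origin, PassengerID, SeatNo}, which is every attribute, so {PassengerID, SeatNo} is a candidate key.
{Gate, Origin, SeatNo}⁺ = {Aircraft, DepTime, Dest, Gate, Origin, PassengerID, SeatNo}, which is every attribute, so {Gate, Origin, SeatNo} is a candidate key.
These are minimal and exhaustive — every other superkey contains one of them.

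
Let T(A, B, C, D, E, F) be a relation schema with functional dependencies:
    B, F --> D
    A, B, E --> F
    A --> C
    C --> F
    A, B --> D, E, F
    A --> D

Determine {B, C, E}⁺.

{B, C, D, E, F}

Start with {B, C, E}.
C --> F applies; add {F} → now {B, C, E, F}.
B, F --> D applies; add {D} → now {B, C, D, E, F}.
No further FD applies.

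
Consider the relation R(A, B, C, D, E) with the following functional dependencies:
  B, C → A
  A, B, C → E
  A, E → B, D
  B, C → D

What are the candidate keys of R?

No FD produces {C}, so it must be in every candidate key.
Closure of {B, C} is {A, B, C, D, E}, the whole schema; {B, C} is a candidate key.
Closure of {A, C, E} is {A, B, C, D, E}, the whole schema; {A, C, E} is a candidate key.
No proper subset of any of these is a key, and no other minimal superkey exists.

{A, C, E}, {B, C}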